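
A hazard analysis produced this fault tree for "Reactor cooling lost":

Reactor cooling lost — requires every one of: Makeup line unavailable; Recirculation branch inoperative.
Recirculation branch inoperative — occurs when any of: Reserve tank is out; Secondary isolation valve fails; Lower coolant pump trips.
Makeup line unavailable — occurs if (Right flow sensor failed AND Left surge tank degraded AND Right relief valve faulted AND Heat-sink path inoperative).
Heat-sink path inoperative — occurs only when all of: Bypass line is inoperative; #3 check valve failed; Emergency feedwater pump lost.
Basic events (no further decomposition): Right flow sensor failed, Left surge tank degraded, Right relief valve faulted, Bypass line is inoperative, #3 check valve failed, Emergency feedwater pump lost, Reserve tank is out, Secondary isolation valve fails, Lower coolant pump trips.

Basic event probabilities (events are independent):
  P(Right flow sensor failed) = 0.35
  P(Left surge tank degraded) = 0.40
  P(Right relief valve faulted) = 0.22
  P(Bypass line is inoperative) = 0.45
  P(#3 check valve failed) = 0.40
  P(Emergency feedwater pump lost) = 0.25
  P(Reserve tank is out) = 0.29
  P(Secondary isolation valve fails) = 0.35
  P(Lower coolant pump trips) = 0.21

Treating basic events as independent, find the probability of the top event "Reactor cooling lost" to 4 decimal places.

0.0009

P(Heat-sink path inoperative) [AND] = 0.45 × 0.40 × 0.25 = 0.045000
P(Makeup line unavailable) [AND] = 0.35 × 0.40 × 0.22 × 0.045000 = 0.001386
P(Recirculation branch inoperative) [OR] = 1 − (1−0.29) × (1−0.35) × (1−0.21) = 0.635415
P(Reactor cooling lost) [AND] = 0.001386 × 0.635415 = 0.000881
Rounded to 4 decimal places: P(Reactor cooling lost) ≈ 0.0009.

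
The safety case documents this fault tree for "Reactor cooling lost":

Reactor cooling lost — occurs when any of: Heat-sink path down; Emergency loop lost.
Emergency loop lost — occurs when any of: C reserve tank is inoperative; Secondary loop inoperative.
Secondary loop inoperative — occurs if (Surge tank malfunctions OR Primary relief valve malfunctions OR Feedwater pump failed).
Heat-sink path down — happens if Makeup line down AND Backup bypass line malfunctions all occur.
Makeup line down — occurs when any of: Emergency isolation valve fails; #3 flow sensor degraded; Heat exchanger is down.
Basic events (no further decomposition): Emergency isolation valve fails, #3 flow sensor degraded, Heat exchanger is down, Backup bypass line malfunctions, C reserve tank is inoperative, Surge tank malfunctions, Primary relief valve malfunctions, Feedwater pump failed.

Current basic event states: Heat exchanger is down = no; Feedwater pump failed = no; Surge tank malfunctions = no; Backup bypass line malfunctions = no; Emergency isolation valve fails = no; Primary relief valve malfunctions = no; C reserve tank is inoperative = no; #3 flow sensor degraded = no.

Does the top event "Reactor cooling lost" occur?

Makeup line down [OR]: Emergency isolation valve fails=not, #3 flow sensor degraded=not, Heat exchanger is down=not → no input occurs → does not occur.
Heat-sink path down [AND]: Makeup line down=not, Backup bypass line malfunctions=not → not all inputs occur → does not occur.
Secondary loop inoperative [OR]: Surge tank malfunctions=not, Primary relief valve malfunctions=not, Feedwater pump failed=not → no input occurs → does not occur.
Emergency loop lost [OR]: C reserve tank is inoperative=not, Secondary loop inoperative=not → no input occurs → does not occur.
Reactor cooling lost [OR]: Heat-sink path down=not, Emergency loop lost=not → no input occurs → does not occur.

No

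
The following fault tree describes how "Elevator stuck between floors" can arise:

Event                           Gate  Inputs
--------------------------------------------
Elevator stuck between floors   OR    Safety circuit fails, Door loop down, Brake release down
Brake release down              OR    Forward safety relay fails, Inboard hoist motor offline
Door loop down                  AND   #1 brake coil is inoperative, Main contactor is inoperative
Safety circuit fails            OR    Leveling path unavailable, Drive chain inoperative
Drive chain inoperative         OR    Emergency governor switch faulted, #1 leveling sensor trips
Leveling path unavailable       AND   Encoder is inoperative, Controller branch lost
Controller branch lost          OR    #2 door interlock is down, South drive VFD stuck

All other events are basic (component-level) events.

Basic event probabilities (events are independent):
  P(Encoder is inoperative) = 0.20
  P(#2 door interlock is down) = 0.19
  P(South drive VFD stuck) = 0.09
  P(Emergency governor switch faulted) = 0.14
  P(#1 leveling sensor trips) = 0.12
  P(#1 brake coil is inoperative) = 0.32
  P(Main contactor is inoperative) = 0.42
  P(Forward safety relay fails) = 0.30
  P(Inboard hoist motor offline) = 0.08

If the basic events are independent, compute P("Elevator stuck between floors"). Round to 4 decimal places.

P(Controller branch lost) [OR] = 1 − (1−0.19) × (1−0.09) = 0.262900
P(Leveling path unavailable) [AND] = 0.20 × 0.262900 = 0.052580
P(Drive chain inoperative) [OR] = 1 − (1−0.14) × (1−0.12) = 0.243200
P(Safety circuit fails) [OR] = 1 − (1−0.052580) × (1−0.243200) = 0.282993
P(Door loop down) [AND] = 0.32 × 0.42 = 0.134400
P(Brake release down) [OR] = 1 − (1−0.30) × (1−0.08) = 0.356000
P(Elevator stuck between floors) [OR] = 1 − (1−0.282993) × (1−0.134400) × (1−0.356000) = 0.600307
Rounded to 4 decimal places: P(Elevator stuck between floors) ≈ 0.6003.

0.6003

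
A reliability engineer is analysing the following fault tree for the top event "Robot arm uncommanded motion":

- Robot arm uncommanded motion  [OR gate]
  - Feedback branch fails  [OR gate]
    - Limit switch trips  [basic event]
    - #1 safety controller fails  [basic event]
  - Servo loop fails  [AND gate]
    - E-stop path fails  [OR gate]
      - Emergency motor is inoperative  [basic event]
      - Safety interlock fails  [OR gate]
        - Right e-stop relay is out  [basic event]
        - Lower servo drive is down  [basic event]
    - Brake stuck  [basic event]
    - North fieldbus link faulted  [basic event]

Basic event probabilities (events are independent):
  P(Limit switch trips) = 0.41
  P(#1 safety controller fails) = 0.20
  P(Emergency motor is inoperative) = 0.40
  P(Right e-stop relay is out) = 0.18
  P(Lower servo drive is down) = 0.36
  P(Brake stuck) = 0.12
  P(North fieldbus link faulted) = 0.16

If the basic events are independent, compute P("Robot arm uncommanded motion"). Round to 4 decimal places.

0.5342

P(Feedback branch fails) [OR] = 1 − (1−0.41) × (1−0.20) = 0.528000
P(Safety interlock fails) [OR] = 1 − (1−0.18) × (1−0.36) = 0.475200
P(E-stop path fails) [OR] = 1 − (1−0.40) × (1−0.475200) = 0.685120
P(Servo loop fails) [AND] = 0.685120 × 0.12 × 0.16 = 0.013154
P(Robot arm uncommanded motion) [OR] = 1 − (1−0.528000) × (1−0.013154) = 0.534209
Rounded to 4 decimal places: P(Robot arm uncommanded motion) ≈ 0.5342.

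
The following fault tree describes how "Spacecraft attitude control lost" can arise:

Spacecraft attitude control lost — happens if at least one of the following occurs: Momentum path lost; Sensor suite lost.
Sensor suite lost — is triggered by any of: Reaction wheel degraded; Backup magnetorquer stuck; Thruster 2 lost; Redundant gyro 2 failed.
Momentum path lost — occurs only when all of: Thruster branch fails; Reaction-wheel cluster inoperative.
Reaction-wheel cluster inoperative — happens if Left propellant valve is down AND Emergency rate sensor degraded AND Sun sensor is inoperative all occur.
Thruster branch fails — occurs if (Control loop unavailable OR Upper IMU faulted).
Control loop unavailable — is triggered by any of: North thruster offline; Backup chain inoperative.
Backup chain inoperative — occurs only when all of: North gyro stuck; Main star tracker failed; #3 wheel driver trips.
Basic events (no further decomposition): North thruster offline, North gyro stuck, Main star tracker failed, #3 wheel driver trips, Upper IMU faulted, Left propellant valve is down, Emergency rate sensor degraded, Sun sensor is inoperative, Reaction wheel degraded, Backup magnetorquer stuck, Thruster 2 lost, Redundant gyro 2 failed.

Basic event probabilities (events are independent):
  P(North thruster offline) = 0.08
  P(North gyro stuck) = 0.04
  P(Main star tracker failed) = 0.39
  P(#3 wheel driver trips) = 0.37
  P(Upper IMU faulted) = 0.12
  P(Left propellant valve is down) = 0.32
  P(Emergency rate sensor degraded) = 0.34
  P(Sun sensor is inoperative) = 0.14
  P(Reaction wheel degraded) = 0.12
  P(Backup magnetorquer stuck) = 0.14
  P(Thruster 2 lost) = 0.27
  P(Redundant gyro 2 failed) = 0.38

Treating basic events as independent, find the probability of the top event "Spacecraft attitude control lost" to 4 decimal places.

P(Backup chain inoperative) [AND] = 0.04 × 0.39 × 0.37 = 0.005772
P(Control loop unavailable) [OR] = 1 − (1−0.08) × (1−0.005772) = 0.085310
P(Thruster branch fails) [OR] = 1 − (1−0.085310) × (1−0.12) = 0.195073
P(Reaction-wheel cluster inoperative) [AND] = 0.32 × 0.34 × 0.14 = 0.015232
P(Momentum path lost) [AND] = 0.195073 × 0.015232 = 0.002971
P(Sensor suite lost) [OR] = 1 − (1−0.12) × (1−0.14) × (1−0.27) × (1−0.38) = 0.657472
P(Spacecraft attitude control lost) [OR] = 1 − (1−0.002971) × (1−0.657472) = 0.658490
Rounded to 4 decimal places: P(Spacecraft attitude control lost) ≈ 0.6585.

0.6585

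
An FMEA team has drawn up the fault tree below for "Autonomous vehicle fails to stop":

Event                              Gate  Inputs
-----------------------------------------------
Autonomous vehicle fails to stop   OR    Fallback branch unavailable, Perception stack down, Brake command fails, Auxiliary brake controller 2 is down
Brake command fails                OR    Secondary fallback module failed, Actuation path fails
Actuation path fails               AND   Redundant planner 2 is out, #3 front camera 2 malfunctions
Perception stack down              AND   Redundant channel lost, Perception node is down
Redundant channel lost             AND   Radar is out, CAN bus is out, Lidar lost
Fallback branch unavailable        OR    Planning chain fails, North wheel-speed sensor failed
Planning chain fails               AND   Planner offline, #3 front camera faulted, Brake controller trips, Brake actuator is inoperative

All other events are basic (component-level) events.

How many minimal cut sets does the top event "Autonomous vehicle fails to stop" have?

Planning chain fails [AND]: one cut set from each child combined → 1 × 1 × 1 × 1 = 1 cut set(s).
Fallback branch unavailable [OR]: union of children's cut sets → 2 cut set(s).
Redundant channel lost [AND]: one cut set from each child combined → 1 × 1 × 1 = 1 cut set(s).
Perception stack down [AND]: one cut set from each child combined → 1 × 1 = 1 cut set(s).
Actuation path fails [AND]: one cut set from each child combined → 1 × 1 = 1 cut set(s).
Brake command fails [OR]: union of children's cut sets → 2 cut set(s).
Autonomous vehicle fails to stop [OR]: union of children's cut sets → 6 cut set(s).
Minimal cut sets: {#3 front camera faulted, Brake actuator is inoperative, Brake controller trips, Planner offline}; {North wheel-speed sensor failed}; {CAN bus is out, Lidar lost, Perception node is down, Radar is out}; {Secondary fallback module failed}; {#3 front camera 2 malfunctions, Redundant planner 2 is out}; {Auxiliary brake controller 2 is down}.

6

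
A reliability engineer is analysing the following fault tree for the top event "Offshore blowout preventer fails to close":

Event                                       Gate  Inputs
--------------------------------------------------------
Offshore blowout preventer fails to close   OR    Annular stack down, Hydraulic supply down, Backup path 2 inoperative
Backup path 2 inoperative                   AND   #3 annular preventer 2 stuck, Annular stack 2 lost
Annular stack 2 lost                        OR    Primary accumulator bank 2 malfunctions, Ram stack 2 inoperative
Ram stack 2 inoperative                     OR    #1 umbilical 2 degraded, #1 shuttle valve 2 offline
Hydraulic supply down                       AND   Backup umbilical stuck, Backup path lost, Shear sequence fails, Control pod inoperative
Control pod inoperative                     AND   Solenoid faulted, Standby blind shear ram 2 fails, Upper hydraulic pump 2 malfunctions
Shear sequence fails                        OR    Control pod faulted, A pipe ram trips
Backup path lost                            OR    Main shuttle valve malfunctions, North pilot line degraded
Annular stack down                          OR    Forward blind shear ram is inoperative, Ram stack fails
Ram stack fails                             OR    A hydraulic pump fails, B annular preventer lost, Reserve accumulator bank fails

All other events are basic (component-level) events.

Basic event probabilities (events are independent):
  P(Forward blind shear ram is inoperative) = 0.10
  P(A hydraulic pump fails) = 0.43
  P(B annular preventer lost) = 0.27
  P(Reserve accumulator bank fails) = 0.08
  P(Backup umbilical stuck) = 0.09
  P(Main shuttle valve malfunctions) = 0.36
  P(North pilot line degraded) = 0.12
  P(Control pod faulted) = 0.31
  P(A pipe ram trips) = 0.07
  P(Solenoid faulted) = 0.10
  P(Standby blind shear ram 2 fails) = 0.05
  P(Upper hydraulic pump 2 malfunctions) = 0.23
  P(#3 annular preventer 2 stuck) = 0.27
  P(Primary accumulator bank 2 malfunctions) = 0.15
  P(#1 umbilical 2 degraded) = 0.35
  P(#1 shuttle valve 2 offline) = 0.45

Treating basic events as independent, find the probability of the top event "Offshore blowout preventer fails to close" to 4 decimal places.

0.7202

P(Ram stack fails) [OR] = 1 − (1−0.43) × (1−0.27) × (1−0.08) = 0.617188
P(Annular stack down) [OR] = 1 − (1−0.10) × (1−0.617188) = 0.655469
P(Backup path lost) [OR] = 1 − (1−0.36) × (1−0.12) = 0.436800
P(Shear sequence fails) [OR] = 1 − (1−0.31) × (1−0.07) = 0.358300
P(Control pod inoperative) [AND] = 0.10 × 0.05 × 0.23 = 0.001150
P(Hydraulic supply down) [AND] = 0.09 × 0.436800 × 0.358300 × 0.001150 = 0.000016
P(Ram stack 2 inoperative) [OR] = 1 − (1−0.35) × (1−0.45) = 0.642500
P(Annular stack 2 lost) [OR] = 1 − (1−0.15) × (1−0.642500) = 0.696125
P(Backup path 2 inoperative) [AND] = 0.27 × 0.696125 = 0.187954
P(Offshore blowout preventer fails to close) [OR] = 1 − (1−0.655469) × (1−0.000016) × (1−0.187954) = 0.720229
Rounded to 4 decimal places: P(Offshore blowout preventer fails to close) ≈ 0.7202.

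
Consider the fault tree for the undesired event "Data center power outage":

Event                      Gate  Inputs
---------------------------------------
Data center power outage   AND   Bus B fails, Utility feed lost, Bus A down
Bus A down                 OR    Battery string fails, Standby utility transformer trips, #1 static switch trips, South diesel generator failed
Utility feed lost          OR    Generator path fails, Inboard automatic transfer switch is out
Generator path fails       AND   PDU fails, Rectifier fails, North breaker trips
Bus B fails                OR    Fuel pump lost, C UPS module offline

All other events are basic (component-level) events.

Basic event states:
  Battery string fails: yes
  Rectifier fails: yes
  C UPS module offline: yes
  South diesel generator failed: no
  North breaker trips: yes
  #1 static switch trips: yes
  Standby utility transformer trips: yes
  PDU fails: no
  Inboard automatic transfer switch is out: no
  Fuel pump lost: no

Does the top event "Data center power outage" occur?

No

Bus B fails [OR]: Fuel pump lost=not, C UPS module offline=occurs → at least one input occurs → occurs.
Generator path fails [AND]: PDU fails=not, Rectifier fails=occurs, North breaker trips=occurs → not all inputs occur → does not occur.
Utility feed lost [OR]: Generator path fails=not, Inboard automatic transfer switch is out=not → no input occurs → does not occur.
Bus A down [OR]: Battery string fails=occurs, Standby utility transformer trips=occurs, #1 static switch trips=occurs, South diesel generator failed=not → at least one input occurs → occurs.
Data center power outage [AND]: Bus B fails=occurs, Utility feed lost=not, Bus A down=occurs → not all inputs occur → does not occur.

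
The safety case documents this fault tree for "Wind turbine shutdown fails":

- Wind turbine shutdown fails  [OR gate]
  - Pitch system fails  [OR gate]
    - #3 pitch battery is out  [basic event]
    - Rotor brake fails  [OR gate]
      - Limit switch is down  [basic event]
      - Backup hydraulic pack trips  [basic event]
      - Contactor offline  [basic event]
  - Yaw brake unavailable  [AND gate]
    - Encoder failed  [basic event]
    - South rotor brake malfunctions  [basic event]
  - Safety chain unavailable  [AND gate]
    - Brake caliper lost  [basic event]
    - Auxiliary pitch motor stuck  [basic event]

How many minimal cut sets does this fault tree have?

6

Rotor brake fails [OR]: union of children's cut sets → 3 cut set(s).
Pitch system fails [OR]: union of children's cut sets → 4 cut set(s).
Yaw brake unavailable [AND]: one cut set from each child combined → 1 × 1 = 1 cut set(s).
Safety chain unavailable [AND]: one cut set from each child combined → 1 × 1 = 1 cut set(s).
Wind turbine shutdown fails [OR]: union of children's cut sets → 6 cut set(s).
Minimal cut sets: {#3 pitch battery is out}; {Limit switch is down}; {Backup hydraulic pack trips}; {Contactor offline}; {Encoder failed, South rotor brake malfunctions}; {Auxiliary pitch motor stuck, Brake caliper lost}.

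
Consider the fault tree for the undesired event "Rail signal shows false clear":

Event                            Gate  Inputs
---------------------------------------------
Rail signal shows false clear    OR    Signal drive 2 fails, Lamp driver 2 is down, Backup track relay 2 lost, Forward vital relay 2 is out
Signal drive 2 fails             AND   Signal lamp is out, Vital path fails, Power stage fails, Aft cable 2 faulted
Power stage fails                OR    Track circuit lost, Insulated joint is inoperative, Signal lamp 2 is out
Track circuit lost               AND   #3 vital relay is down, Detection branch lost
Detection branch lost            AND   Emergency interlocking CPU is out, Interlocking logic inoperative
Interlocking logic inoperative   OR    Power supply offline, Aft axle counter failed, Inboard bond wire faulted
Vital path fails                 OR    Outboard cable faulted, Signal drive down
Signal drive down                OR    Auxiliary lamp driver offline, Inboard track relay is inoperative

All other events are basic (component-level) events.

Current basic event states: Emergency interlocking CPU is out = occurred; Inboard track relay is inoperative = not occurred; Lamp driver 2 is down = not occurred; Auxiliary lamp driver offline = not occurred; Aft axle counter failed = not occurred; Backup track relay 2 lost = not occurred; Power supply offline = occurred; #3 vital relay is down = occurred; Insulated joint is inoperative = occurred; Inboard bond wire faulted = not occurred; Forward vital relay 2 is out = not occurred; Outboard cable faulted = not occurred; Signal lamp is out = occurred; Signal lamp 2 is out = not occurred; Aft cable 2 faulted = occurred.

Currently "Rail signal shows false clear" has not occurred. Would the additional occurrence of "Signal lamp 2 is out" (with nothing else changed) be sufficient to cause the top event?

Counterfactual: set "Signal lamp 2 is out" to occurred.
Signal drive down [OR]: Auxiliary lamp driver offline=not, Inboard track relay is inoperative=not → no input occurs → does not occur.
Vital path fails [OR]: Outboard cable faulted=not, Signal drive down=not → no input occurs → does not occur.
Interlocking logic inoperative [OR]: Power supply offline=occurs, Aft axle counter failed=not, Inboard bond wire faulted=not → at least one input occurs → occurs.
Detection branch lost [AND]: Emergency interlocking CPU is out=occurs, Interlocking logic inoperative=occurs → all inputs occur → occurs.
Track circuit lost [AND]: #3 vital relay is down=occurs, Detection branch lost=occurs → all inputs occur → occurs.
Power stage fails [OR]: Track circuit lost=occurs, Insulated joint is inoperative=occurs, Signal lamp 2 is out=occurs → at least one input occurs → occurs.
Signal drive 2 fails [AND]: Signal lamp is out=occurs, Vital path fails=not, Power stage fails=occurs, Aft cable 2 faulted=occurs → not all inputs occur → does not occur.
Rail signal shows false clear [OR]: Signal drive 2 fails=not, Lamp driver 2 is down=not, Backup track relay 2 lost=not, Forward vital relay 2 is out=not → no input occurs → does not occur.

No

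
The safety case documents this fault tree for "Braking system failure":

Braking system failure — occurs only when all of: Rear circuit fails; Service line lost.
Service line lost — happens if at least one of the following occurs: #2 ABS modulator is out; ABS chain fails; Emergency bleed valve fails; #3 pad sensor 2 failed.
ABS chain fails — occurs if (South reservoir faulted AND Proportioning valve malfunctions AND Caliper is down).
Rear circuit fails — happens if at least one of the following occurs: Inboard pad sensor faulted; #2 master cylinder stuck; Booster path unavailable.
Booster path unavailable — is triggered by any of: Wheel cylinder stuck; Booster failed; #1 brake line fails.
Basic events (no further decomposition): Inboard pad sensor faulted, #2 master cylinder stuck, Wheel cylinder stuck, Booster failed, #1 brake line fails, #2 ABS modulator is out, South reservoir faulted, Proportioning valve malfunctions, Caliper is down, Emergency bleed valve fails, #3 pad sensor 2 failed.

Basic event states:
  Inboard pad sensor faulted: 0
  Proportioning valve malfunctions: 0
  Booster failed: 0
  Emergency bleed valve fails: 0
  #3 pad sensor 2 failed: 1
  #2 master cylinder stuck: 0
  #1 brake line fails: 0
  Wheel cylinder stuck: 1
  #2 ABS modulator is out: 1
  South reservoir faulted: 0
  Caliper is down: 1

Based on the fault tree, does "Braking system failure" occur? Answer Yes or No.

Booster path unavailable [OR]: Wheel cylinder stuck=occurs, Booster failed=not, #1 brake line fails=not → at least one input occurs → occurs.
Rear circuit fails [OR]: Inboard pad sensor faulted=not, #2 master cylinder stuck=not, Booster path unavailable=occurs → at least one input occurs → occurs.
ABS chain fails [AND]: South reservoir faulted=not, Proportioning valve malfunctions=not, Caliper is down=occurs → not all inputs occur → does not occur.
Service line lost [OR]: #2 ABS modulator is out=occurs, ABS chain fails=not, Emergency bleed valve fails=not, #3 pad sensor 2 failed=occurs → at least one input occurs → occurs.
Braking system failure [AND]: Rear circuit fails=occurs, Service line lost=occurs → all inputs occur → occurs.

Yes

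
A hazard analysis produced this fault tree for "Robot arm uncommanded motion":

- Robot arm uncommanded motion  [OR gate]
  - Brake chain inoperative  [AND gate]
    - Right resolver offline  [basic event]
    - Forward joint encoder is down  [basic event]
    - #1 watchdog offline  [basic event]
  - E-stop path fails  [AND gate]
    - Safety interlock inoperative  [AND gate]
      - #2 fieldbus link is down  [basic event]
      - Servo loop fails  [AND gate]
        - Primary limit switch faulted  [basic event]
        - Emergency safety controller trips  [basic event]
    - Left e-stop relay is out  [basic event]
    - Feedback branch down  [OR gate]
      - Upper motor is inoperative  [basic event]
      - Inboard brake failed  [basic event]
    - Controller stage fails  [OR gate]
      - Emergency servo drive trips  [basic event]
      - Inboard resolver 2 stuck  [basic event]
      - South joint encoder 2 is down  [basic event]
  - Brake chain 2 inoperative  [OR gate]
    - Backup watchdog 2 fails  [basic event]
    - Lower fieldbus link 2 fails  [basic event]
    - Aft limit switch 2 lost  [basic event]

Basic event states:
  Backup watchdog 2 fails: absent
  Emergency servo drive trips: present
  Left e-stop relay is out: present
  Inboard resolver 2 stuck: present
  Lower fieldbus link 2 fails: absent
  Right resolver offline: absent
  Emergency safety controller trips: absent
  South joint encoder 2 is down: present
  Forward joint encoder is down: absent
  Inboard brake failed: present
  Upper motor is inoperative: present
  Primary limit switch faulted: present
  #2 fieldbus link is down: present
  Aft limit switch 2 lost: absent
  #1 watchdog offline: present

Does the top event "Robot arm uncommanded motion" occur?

Brake chain inoperative [AND]: Right resolver offline=not, Forward joint encoder is down=not, #1 watchdog offline=occurs → not all inputs occur → does not occur.
Servo loop fails [AND]: Primary limit switch faulted=occurs, Emergency safety controller trips=not → not all inputs occur → does not occur.
Safety interlock inoperative [AND]: #2 fieldbus link is down=occurs, Servo loop fails=not → not all inputs occur → does not occur.
Feedback branch down [OR]: Upper motor is inoperative=occurs, Inboard brake failed=occurs → at least one input occurs → occurs.
Controller stage fails [OR]: Emergency servo drive trips=occurs, Inboard resolver 2 stuck=occurs, South joint encoder 2 is down=occurs → at least one input occurs → occurs.
E-stop path fails [AND]: Safety interlock inoperative=not, Left e-stop relay is out=occurs, Feedback branch down=occurs, Controller stage fails=occurs → not all inputs occur → does not occur.
Brake chain 2 inoperative [OR]: Backup watchdog 2 fails=not, Lower fieldbus link 2 fails=not, Aft limit switch 2 lost=not → no input occurs → does not occur.
Robot arm uncommanded motion [OR]: Brake chain inoperative=not, E-stop path fails=not, Brake chain 2 inoperative=not → no input occurs → does not occur.

No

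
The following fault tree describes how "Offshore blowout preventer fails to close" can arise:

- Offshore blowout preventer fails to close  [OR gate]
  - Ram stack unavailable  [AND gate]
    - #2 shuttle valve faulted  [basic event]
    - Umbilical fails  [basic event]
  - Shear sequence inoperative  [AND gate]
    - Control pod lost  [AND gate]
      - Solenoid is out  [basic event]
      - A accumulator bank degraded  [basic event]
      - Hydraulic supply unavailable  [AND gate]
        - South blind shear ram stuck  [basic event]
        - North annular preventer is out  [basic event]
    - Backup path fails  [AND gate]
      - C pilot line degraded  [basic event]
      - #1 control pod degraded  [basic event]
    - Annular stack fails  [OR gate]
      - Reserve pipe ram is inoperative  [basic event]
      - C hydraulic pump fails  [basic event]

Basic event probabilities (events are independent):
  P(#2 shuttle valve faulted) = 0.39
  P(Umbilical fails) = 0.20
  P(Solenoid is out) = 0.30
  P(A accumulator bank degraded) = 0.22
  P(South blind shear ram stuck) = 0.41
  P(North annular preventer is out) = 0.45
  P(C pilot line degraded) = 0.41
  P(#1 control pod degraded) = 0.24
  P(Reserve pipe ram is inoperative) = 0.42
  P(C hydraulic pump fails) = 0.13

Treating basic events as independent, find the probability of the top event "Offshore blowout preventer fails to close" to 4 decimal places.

0.0785

P(Ram stack unavailable) [AND] = 0.39 × 0.20 = 0.078000
P(Hydraulic supply unavailable) [AND] = 0.41 × 0.45 = 0.184500
P(Control pod lost) [AND] = 0.30 × 0.22 × 0.184500 = 0.012177
P(Backup path fails) [AND] = 0.41 × 0.24 = 0.098400
P(Annular stack fails) [OR] = 1 − (1−0.42) × (1−0.13) = 0.495400
P(Shear sequence inoperative) [AND] = 0.012177 × 0.098400 × 0.495400 = 0.000594
P(Offshore blowout preventer fails to close) [OR] = 1 − (1−0.078000) × (1−0.000594) = 0.078548
Rounded to 4 decimal places: P(Offshore blowout preventer fails to close) ≈ 0.0785.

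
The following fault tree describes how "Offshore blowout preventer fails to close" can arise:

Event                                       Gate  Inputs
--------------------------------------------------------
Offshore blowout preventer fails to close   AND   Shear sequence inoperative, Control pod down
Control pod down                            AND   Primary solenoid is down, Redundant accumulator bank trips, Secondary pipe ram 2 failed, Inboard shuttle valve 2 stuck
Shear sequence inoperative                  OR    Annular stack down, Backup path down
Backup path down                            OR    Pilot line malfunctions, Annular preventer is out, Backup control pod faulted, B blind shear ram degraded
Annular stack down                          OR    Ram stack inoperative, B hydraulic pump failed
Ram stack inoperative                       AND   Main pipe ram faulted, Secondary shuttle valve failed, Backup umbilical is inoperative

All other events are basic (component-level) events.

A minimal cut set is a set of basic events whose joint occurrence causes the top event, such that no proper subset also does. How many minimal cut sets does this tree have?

6

Ram stack inoperative [AND]: one cut set from each child combined → 1 × 1 × 1 = 1 cut set(s).
Annular stack down [OR]: union of children's cut sets → 2 cut set(s).
Backup path down [OR]: union of children's cut sets → 4 cut set(s).
Shear sequence inoperative [OR]: union of children's cut sets → 6 cut set(s).
Control pod down [AND]: one cut set from each child combined → 1 × 1 × 1 × 1 = 1 cut set(s).
Offshore blowout preventer fails to close [AND]: one cut set from each child combined → 6 × 1 = 6 cut set(s).
Minimal cut sets: {Backup umbilical is inoperative, Inboard shuttle valve 2 stuck, Main pipe ram faulted, Primary solenoid is down, Redundant accumulator bank trips, Secondary pipe ram 2 failed, Secondary shuttle valve failed}; {B hydraulic pump failed, Inboard shuttle valve 2 stuck, Primary solenoid is down, Redundant accumulator bank trips, Secondary pipe ram 2 failed}; {Inboard shuttle valve 2 stuck, Pilot line malfunctions, Primary solenoid is down, Redundant accumulator bank trips, Secondary pipe ram 2 failed}; {Annular preventer is out, Inboard shuttle valve 2 stuck, Primary solenoid is down, Redundant accumulator bank trips, Secondary pipe ram 2 failed}; {Backup control pod faulted, Inboard shuttle valve 2 stuck, Primary solenoid is down, Redundant accumulator bank trips, Secondary pipe ram 2 failed}; {B blind shear ram degraded, Inboard shuttle valve 2 stuck, Primary solenoid is down, Redundant accumulator bank trips, Secondary pipe ram 2 failed}.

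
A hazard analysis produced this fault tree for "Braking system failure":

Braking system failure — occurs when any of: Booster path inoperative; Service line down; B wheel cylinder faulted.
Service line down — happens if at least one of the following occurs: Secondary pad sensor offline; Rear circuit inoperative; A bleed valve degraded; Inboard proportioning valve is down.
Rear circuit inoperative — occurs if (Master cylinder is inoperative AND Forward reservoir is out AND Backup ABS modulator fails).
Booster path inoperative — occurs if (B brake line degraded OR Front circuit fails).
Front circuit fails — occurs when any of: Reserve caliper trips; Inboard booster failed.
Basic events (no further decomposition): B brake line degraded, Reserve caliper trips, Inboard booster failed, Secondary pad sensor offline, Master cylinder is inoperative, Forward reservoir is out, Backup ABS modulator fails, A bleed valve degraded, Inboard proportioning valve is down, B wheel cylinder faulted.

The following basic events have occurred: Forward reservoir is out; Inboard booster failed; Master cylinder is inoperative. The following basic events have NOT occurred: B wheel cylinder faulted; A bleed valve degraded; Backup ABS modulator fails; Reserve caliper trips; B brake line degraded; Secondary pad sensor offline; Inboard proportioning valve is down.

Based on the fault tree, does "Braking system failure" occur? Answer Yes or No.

Front circuit fails [OR]: Reserve caliper trips=not, Inboard booster failed=occurs → at least one input occurs → occurs.
Booster path inoperative [OR]: B brake line degraded=not, Front circuit fails=occurs → at least one input occurs → occurs.
Rear circuit inoperative [AND]: Master cylinder is inoperative=occurs, Forward reservoir is out=occurs, Backup ABS modulator fails=not → not all inputs occur → does not occur.
Service line down [OR]: Secondary pad sensor offline=not, Rear circuit inoperative=not, A bleed valve degraded=not, Inboard proportioning valve is down=not → no input occurs → does not occur.
Braking system failure [OR]: Booster path inoperative=occurs, Service line down=not, B wheel cylinder faulted=not → at least one input occurs → occurs.

Yes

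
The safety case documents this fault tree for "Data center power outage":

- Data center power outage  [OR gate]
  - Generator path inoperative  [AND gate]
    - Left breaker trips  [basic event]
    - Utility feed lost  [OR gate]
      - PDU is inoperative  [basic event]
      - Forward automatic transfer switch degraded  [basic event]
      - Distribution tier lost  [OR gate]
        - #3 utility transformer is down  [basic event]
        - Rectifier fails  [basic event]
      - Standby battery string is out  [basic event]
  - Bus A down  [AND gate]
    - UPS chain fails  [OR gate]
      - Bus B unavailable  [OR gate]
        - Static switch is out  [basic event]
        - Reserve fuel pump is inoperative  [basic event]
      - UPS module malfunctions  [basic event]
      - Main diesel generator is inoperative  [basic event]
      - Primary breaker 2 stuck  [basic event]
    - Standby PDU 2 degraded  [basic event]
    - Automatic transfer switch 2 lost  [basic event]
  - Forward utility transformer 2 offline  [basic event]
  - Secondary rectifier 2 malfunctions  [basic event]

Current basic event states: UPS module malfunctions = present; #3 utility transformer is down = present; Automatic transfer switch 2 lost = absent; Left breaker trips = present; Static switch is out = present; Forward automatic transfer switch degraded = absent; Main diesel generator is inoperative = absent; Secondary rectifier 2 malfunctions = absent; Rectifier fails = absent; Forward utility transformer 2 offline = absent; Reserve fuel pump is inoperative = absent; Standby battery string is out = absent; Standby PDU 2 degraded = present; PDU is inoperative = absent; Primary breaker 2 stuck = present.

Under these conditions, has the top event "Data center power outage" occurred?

Yes

Distribution tier lost [OR]: #3 utility transformer is down=occurs, Rectifier fails=not → at least one input occurs → occurs.
Utility feed lost [OR]: PDU is inoperative=not, Forward automatic transfer switch degraded=not, Distribution tier lost=occurs, Standby battery string is out=not → at least one input occurs → occurs.
Generator path inoperative [AND]: Left breaker trips=occurs, Utility feed lost=occurs → all inputs occur → occurs.
Bus B unavailable [OR]: Static switch is out=occurs, Reserve fuel pump is inoperative=not → at least one input occurs → occurs.
UPS chain fails [OR]: Bus B unavailable=occurs, UPS module malfunctions=occurs, Main diesel generator is inoperative=not, Primary breaker 2 stuck=occurs → at least one input occurs → occurs.
Bus A down [AND]: UPS chain fails=occurs, Standby PDU 2 degraded=occurs, Automatic transfer switch 2 lost=not → not all inputs occur → does not occur.
Data center power outage [OR]: Generator path inoperative=occurs, Bus A down=not, Forward utility transformer 2 offline=not, Secondary rectifier 2 malfunctions=not → at least one input occurs → occurs.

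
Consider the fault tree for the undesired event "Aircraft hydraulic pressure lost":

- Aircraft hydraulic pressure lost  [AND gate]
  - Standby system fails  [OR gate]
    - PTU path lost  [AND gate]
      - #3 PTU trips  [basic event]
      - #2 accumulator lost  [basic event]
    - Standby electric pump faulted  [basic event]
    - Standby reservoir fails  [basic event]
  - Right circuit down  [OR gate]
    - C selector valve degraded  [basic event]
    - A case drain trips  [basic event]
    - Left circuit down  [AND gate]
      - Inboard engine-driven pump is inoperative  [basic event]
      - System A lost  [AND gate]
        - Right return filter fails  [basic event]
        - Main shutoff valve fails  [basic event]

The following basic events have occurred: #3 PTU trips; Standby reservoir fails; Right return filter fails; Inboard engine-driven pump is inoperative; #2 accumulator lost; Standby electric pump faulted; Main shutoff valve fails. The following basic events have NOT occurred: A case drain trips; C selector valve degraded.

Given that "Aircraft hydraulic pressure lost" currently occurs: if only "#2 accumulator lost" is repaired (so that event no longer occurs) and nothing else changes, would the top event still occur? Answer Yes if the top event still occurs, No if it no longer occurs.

Counterfactual: set "#2 accumulator lost" to not occurred.
PTU path lost [AND]: #3 PTU trips=occurs, #2 accumulator lost=not → not all inputs occur → does not occur.
Standby system fails [OR]: PTU path lost=not, Standby electric pump faulted=occurs, Standby reservoir fails=occurs → at least one input occurs → occurs.
System A lost [AND]: Right return filter fails=occurs, Main shutoff valve fails=occurs → all inputs occur → occurs.
Left circuit down [AND]: Inboard engine-driven pump is inoperative=occurs, System A lost=occurs → all inputs occur → occurs.
Right circuit down [OR]: C selector valve degraded=not, A case drain trips=not, Left circuit down=occurs → at least one input occurs → occurs.
Aircraft hydraulic pressure lost [AND]: Standby system fails=occurs, Right circuit down=occurs → all inputs occur → occurs.

Yes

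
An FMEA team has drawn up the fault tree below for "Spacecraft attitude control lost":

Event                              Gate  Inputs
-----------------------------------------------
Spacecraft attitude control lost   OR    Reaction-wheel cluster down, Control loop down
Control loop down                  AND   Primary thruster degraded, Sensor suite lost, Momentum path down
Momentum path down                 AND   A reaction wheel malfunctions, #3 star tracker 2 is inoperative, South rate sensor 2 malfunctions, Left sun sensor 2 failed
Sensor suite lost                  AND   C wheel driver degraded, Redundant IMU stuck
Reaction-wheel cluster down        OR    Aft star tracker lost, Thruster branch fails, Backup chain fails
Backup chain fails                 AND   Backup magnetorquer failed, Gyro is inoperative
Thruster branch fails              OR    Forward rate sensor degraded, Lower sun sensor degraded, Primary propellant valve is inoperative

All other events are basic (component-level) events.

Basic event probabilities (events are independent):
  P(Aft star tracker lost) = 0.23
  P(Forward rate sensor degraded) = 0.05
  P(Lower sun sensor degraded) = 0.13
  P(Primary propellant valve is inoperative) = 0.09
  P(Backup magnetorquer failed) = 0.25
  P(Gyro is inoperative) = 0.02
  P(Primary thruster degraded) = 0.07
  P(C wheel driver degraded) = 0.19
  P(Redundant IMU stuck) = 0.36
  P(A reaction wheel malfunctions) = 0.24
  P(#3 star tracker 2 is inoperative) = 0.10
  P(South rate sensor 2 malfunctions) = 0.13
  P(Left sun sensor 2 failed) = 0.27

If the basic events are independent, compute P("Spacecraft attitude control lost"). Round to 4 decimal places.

P(Thruster branch fails) [OR] = 1 − (1−0.05) × (1−0.13) × (1−0.09) = 0.247885
P(Backup chain fails) [AND] = 0.25 × 0.02 = 0.005000
P(Reaction-wheel cluster down) [OR] = 1 − (1−0.23) × (1−0.247885) × (1−0.005000) = 0.423767
P(Sensor suite lost) [AND] = 0.19 × 0.36 = 0.068400
P(Momentum path down) [AND] = 0.24 × 0.10 × 0.13 × 0.27 = 0.000842
P(Control loop down) [AND] = 0.07 × 0.068400 × 0.000842 = 0.000004
P(Spacecraft attitude control lost) [OR] = 1 − (1−0.423767) × (1−0.000004) = 0.423769
Rounded to 4 decimal places: P(Spacecraft attitude control lost) ≈ 0.4238.

0.4238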